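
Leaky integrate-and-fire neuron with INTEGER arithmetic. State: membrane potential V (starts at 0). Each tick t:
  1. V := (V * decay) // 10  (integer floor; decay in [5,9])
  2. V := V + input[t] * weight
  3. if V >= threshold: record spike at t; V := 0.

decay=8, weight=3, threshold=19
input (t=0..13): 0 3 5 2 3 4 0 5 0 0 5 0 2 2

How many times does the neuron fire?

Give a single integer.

Answer: 3

Derivation:
t=0: input=0 -> V=0
t=1: input=3 -> V=9
t=2: input=5 -> V=0 FIRE
t=3: input=2 -> V=6
t=4: input=3 -> V=13
t=5: input=4 -> V=0 FIRE
t=6: input=0 -> V=0
t=7: input=5 -> V=15
t=8: input=0 -> V=12
t=9: input=0 -> V=9
t=10: input=5 -> V=0 FIRE
t=11: input=0 -> V=0
t=12: input=2 -> V=6
t=13: input=2 -> V=10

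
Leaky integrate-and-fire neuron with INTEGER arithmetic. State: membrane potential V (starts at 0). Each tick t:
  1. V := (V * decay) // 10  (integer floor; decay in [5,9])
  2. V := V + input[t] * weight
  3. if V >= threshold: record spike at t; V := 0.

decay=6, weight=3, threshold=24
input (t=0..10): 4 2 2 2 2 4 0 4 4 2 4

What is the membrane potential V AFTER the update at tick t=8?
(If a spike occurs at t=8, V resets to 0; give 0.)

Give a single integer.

Answer: 22

Derivation:
t=0: input=4 -> V=12
t=1: input=2 -> V=13
t=2: input=2 -> V=13
t=3: input=2 -> V=13
t=4: input=2 -> V=13
t=5: input=4 -> V=19
t=6: input=0 -> V=11
t=7: input=4 -> V=18
t=8: input=4 -> V=22
t=9: input=2 -> V=19
t=10: input=4 -> V=23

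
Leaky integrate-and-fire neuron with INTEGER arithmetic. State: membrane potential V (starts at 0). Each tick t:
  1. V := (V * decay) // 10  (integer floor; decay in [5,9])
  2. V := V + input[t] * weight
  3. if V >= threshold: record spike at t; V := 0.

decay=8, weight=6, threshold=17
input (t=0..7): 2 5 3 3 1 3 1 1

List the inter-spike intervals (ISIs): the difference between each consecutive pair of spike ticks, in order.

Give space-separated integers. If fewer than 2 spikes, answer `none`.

t=0: input=2 -> V=12
t=1: input=5 -> V=0 FIRE
t=2: input=3 -> V=0 FIRE
t=3: input=3 -> V=0 FIRE
t=4: input=1 -> V=6
t=5: input=3 -> V=0 FIRE
t=6: input=1 -> V=6
t=7: input=1 -> V=10

Answer: 1 1 2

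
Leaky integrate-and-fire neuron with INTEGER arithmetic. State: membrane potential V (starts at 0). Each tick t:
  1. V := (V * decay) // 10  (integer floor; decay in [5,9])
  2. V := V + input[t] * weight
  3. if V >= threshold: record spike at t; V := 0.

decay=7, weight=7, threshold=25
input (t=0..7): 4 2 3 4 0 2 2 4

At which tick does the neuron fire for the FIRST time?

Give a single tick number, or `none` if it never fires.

t=0: input=4 -> V=0 FIRE
t=1: input=2 -> V=14
t=2: input=3 -> V=0 FIRE
t=3: input=4 -> V=0 FIRE
t=4: input=0 -> V=0
t=5: input=2 -> V=14
t=6: input=2 -> V=23
t=7: input=4 -> V=0 FIRE

Answer: 0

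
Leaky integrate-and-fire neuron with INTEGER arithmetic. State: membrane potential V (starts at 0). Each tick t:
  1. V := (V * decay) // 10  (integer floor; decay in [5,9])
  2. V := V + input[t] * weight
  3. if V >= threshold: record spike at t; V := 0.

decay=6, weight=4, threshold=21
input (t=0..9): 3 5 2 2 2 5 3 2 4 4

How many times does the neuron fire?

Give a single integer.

Answer: 3

Derivation:
t=0: input=3 -> V=12
t=1: input=5 -> V=0 FIRE
t=2: input=2 -> V=8
t=3: input=2 -> V=12
t=4: input=2 -> V=15
t=5: input=5 -> V=0 FIRE
t=6: input=3 -> V=12
t=7: input=2 -> V=15
t=8: input=4 -> V=0 FIRE
t=9: input=4 -> V=16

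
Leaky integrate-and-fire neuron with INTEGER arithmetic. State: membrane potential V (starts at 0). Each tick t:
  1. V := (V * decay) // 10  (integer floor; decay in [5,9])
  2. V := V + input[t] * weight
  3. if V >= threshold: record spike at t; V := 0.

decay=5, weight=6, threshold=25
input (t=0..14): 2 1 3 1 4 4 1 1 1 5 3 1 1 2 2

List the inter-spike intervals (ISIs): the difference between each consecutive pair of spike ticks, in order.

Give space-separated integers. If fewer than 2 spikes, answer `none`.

Answer: 5

Derivation:
t=0: input=2 -> V=12
t=1: input=1 -> V=12
t=2: input=3 -> V=24
t=3: input=1 -> V=18
t=4: input=4 -> V=0 FIRE
t=5: input=4 -> V=24
t=6: input=1 -> V=18
t=7: input=1 -> V=15
t=8: input=1 -> V=13
t=9: input=5 -> V=0 FIRE
t=10: input=3 -> V=18
t=11: input=1 -> V=15
t=12: input=1 -> V=13
t=13: input=2 -> V=18
t=14: input=2 -> V=21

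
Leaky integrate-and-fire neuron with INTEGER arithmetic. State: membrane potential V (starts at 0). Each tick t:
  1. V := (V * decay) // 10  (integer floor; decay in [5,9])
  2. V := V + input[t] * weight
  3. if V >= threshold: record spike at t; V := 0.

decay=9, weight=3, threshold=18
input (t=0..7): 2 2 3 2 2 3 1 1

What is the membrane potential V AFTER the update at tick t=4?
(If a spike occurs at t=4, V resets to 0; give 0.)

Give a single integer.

Answer: 11

Derivation:
t=0: input=2 -> V=6
t=1: input=2 -> V=11
t=2: input=3 -> V=0 FIRE
t=3: input=2 -> V=6
t=4: input=2 -> V=11
t=5: input=3 -> V=0 FIRE
t=6: input=1 -> V=3
t=7: input=1 -> V=5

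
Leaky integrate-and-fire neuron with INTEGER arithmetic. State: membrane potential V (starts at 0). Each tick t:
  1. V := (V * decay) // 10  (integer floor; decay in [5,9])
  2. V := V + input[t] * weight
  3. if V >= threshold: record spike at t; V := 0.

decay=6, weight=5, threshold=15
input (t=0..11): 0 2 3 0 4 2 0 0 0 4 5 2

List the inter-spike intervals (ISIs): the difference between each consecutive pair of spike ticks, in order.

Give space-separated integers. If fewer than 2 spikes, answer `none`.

Answer: 2 5 1

Derivation:
t=0: input=0 -> V=0
t=1: input=2 -> V=10
t=2: input=3 -> V=0 FIRE
t=3: input=0 -> V=0
t=4: input=4 -> V=0 FIRE
t=5: input=2 -> V=10
t=6: input=0 -> V=6
t=7: input=0 -> V=3
t=8: input=0 -> V=1
t=9: input=4 -> V=0 FIRE
t=10: input=5 -> V=0 FIRE
t=11: input=2 -> V=10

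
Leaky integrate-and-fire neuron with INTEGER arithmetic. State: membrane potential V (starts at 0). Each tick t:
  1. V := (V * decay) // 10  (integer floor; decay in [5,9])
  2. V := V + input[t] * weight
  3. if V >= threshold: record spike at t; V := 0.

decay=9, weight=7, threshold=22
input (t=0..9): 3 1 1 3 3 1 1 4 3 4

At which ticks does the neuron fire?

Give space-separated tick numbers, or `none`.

t=0: input=3 -> V=21
t=1: input=1 -> V=0 FIRE
t=2: input=1 -> V=7
t=3: input=3 -> V=0 FIRE
t=4: input=3 -> V=21
t=5: input=1 -> V=0 FIRE
t=6: input=1 -> V=7
t=7: input=4 -> V=0 FIRE
t=8: input=3 -> V=21
t=9: input=4 -> V=0 FIRE

Answer: 1 3 5 7 9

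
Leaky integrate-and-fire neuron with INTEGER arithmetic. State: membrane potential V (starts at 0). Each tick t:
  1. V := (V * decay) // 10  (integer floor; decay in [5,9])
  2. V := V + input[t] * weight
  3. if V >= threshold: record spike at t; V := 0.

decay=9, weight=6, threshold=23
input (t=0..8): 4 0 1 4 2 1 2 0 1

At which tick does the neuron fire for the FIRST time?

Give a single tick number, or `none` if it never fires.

Answer: 0

Derivation:
t=0: input=4 -> V=0 FIRE
t=1: input=0 -> V=0
t=2: input=1 -> V=6
t=3: input=4 -> V=0 FIRE
t=4: input=2 -> V=12
t=5: input=1 -> V=16
t=6: input=2 -> V=0 FIRE
t=7: input=0 -> V=0
t=8: input=1 -> V=6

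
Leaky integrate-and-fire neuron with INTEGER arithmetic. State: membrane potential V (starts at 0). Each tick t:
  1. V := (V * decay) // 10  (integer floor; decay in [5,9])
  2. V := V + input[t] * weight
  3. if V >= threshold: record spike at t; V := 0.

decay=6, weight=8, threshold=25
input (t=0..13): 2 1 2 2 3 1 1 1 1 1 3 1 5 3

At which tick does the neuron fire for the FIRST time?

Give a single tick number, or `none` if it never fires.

Answer: 2

Derivation:
t=0: input=2 -> V=16
t=1: input=1 -> V=17
t=2: input=2 -> V=0 FIRE
t=3: input=2 -> V=16
t=4: input=3 -> V=0 FIRE
t=5: input=1 -> V=8
t=6: input=1 -> V=12
t=7: input=1 -> V=15
t=8: input=1 -> V=17
t=9: input=1 -> V=18
t=10: input=3 -> V=0 FIRE
t=11: input=1 -> V=8
t=12: input=5 -> V=0 FIRE
t=13: input=3 -> V=24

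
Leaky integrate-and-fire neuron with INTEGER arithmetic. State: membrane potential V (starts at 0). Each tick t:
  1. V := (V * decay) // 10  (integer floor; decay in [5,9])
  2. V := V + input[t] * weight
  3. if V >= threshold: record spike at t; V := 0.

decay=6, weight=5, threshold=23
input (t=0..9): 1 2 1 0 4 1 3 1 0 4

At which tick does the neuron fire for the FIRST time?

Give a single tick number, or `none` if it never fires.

t=0: input=1 -> V=5
t=1: input=2 -> V=13
t=2: input=1 -> V=12
t=3: input=0 -> V=7
t=4: input=4 -> V=0 FIRE
t=5: input=1 -> V=5
t=6: input=3 -> V=18
t=7: input=1 -> V=15
t=8: input=0 -> V=9
t=9: input=4 -> V=0 FIRE

Answer: 4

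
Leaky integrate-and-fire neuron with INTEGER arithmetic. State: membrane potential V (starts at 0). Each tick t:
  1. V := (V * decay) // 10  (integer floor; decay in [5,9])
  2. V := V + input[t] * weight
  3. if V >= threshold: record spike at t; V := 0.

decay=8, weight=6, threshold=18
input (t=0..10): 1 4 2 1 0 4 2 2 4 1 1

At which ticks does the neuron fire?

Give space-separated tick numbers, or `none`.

Answer: 1 5 7 8

Derivation:
t=0: input=1 -> V=6
t=1: input=4 -> V=0 FIRE
t=2: input=2 -> V=12
t=3: input=1 -> V=15
t=4: input=0 -> V=12
t=5: input=4 -> V=0 FIRE
t=6: input=2 -> V=12
t=7: input=2 -> V=0 FIRE
t=8: input=4 -> V=0 FIRE
t=9: input=1 -> V=6
t=10: input=1 -> V=10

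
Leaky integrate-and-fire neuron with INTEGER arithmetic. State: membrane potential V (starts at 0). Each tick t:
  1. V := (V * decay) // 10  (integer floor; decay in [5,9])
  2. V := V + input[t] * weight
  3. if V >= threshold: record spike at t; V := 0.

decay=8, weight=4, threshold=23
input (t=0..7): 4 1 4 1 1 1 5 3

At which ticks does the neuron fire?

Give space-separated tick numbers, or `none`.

t=0: input=4 -> V=16
t=1: input=1 -> V=16
t=2: input=4 -> V=0 FIRE
t=3: input=1 -> V=4
t=4: input=1 -> V=7
t=5: input=1 -> V=9
t=6: input=5 -> V=0 FIRE
t=7: input=3 -> V=12

Answer: 2 6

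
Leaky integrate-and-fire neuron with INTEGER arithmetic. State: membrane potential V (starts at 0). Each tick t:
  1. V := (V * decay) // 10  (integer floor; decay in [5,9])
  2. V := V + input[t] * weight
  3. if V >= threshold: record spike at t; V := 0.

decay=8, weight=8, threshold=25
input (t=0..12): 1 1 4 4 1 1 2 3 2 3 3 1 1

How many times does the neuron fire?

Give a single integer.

Answer: 5

Derivation:
t=0: input=1 -> V=8
t=1: input=1 -> V=14
t=2: input=4 -> V=0 FIRE
t=3: input=4 -> V=0 FIRE
t=4: input=1 -> V=8
t=5: input=1 -> V=14
t=6: input=2 -> V=0 FIRE
t=7: input=3 -> V=24
t=8: input=2 -> V=0 FIRE
t=9: input=3 -> V=24
t=10: input=3 -> V=0 FIRE
t=11: input=1 -> V=8
t=12: input=1 -> V=14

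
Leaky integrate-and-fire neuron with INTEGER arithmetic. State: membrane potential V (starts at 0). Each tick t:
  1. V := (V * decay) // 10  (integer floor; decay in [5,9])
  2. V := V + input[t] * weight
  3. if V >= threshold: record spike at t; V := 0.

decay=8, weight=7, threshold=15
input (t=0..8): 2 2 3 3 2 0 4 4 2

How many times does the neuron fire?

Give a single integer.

t=0: input=2 -> V=14
t=1: input=2 -> V=0 FIRE
t=2: input=3 -> V=0 FIRE
t=3: input=3 -> V=0 FIRE
t=4: input=2 -> V=14
t=5: input=0 -> V=11
t=6: input=4 -> V=0 FIRE
t=7: input=4 -> V=0 FIRE
t=8: input=2 -> V=14

Answer: 5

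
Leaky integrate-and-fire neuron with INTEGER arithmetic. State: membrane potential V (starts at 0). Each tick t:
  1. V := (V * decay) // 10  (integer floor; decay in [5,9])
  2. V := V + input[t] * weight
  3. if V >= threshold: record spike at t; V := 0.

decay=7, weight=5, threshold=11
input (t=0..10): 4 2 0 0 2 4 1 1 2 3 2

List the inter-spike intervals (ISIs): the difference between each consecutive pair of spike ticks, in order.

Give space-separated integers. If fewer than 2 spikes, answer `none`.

Answer: 4 1 3 1

Derivation:
t=0: input=4 -> V=0 FIRE
t=1: input=2 -> V=10
t=2: input=0 -> V=7
t=3: input=0 -> V=4
t=4: input=2 -> V=0 FIRE
t=5: input=4 -> V=0 FIRE
t=6: input=1 -> V=5
t=7: input=1 -> V=8
t=8: input=2 -> V=0 FIRE
t=9: input=3 -> V=0 FIRE
t=10: input=2 -> V=10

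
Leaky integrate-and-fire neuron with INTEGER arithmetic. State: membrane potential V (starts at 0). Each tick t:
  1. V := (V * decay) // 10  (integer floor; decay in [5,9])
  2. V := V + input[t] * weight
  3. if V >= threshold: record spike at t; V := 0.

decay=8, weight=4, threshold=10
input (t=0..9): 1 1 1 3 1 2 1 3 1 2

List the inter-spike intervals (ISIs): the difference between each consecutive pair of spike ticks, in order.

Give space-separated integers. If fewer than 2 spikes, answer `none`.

t=0: input=1 -> V=4
t=1: input=1 -> V=7
t=2: input=1 -> V=9
t=3: input=3 -> V=0 FIRE
t=4: input=1 -> V=4
t=5: input=2 -> V=0 FIRE
t=6: input=1 -> V=4
t=7: input=3 -> V=0 FIRE
t=8: input=1 -> V=4
t=9: input=2 -> V=0 FIRE

Answer: 2 2 2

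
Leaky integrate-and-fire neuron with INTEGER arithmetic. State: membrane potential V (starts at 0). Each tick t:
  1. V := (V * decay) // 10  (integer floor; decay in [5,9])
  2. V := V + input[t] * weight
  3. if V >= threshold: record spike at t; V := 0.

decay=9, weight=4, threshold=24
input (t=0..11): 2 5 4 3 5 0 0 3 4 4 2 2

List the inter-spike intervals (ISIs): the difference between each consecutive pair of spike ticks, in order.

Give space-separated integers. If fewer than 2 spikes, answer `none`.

Answer: 2 4 2

Derivation:
t=0: input=2 -> V=8
t=1: input=5 -> V=0 FIRE
t=2: input=4 -> V=16
t=3: input=3 -> V=0 FIRE
t=4: input=5 -> V=20
t=5: input=0 -> V=18
t=6: input=0 -> V=16
t=7: input=3 -> V=0 FIRE
t=8: input=4 -> V=16
t=9: input=4 -> V=0 FIRE
t=10: input=2 -> V=8
t=11: input=2 -> V=15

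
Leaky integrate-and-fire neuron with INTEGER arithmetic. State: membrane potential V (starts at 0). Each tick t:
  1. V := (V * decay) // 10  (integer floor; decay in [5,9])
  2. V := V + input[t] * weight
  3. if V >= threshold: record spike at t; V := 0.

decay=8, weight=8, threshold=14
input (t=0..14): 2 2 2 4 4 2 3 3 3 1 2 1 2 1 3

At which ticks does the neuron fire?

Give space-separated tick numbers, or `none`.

t=0: input=2 -> V=0 FIRE
t=1: input=2 -> V=0 FIRE
t=2: input=2 -> V=0 FIRE
t=3: input=4 -> V=0 FIRE
t=4: input=4 -> V=0 FIRE
t=5: input=2 -> V=0 FIRE
t=6: input=3 -> V=0 FIRE
t=7: input=3 -> V=0 FIRE
t=8: input=3 -> V=0 FIRE
t=9: input=1 -> V=8
t=10: input=2 -> V=0 FIRE
t=11: input=1 -> V=8
t=12: input=2 -> V=0 FIRE
t=13: input=1 -> V=8
t=14: input=3 -> V=0 FIRE

Answer: 0 1 2 3 4 5 6 7 8 10 12 14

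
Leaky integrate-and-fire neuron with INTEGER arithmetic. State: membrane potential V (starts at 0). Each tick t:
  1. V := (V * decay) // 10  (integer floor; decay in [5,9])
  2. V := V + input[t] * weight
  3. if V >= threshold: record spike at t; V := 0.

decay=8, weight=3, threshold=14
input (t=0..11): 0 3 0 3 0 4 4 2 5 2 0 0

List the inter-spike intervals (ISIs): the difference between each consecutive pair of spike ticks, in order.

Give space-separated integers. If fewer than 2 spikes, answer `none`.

Answer: 3 2

Derivation:
t=0: input=0 -> V=0
t=1: input=3 -> V=9
t=2: input=0 -> V=7
t=3: input=3 -> V=0 FIRE
t=4: input=0 -> V=0
t=5: input=4 -> V=12
t=6: input=4 -> V=0 FIRE
t=7: input=2 -> V=6
t=8: input=5 -> V=0 FIRE
t=9: input=2 -> V=6
t=10: input=0 -> V=4
t=11: input=0 -> V=3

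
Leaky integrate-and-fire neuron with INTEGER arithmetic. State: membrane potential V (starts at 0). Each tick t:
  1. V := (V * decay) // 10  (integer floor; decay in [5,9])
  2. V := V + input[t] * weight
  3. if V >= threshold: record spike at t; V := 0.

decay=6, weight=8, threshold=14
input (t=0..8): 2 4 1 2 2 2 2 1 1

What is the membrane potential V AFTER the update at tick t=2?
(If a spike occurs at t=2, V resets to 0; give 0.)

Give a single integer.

t=0: input=2 -> V=0 FIRE
t=1: input=4 -> V=0 FIRE
t=2: input=1 -> V=8
t=3: input=2 -> V=0 FIRE
t=4: input=2 -> V=0 FIRE
t=5: input=2 -> V=0 FIRE
t=6: input=2 -> V=0 FIRE
t=7: input=1 -> V=8
t=8: input=1 -> V=12

Answer: 8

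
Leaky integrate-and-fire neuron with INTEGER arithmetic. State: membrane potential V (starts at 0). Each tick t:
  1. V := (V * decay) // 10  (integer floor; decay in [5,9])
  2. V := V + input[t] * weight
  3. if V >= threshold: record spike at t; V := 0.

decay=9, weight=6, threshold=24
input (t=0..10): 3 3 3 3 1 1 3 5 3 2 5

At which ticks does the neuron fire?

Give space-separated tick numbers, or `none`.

t=0: input=3 -> V=18
t=1: input=3 -> V=0 FIRE
t=2: input=3 -> V=18
t=3: input=3 -> V=0 FIRE
t=4: input=1 -> V=6
t=5: input=1 -> V=11
t=6: input=3 -> V=0 FIRE
t=7: input=5 -> V=0 FIRE
t=8: input=3 -> V=18
t=9: input=2 -> V=0 FIRE
t=10: input=5 -> V=0 FIRE

Answer: 1 3 6 7 9 10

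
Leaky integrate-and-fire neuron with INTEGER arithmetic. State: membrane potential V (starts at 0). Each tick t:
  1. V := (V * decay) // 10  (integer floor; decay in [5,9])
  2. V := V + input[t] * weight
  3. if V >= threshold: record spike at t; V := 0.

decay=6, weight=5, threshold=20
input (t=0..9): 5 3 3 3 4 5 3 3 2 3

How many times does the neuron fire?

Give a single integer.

t=0: input=5 -> V=0 FIRE
t=1: input=3 -> V=15
t=2: input=3 -> V=0 FIRE
t=3: input=3 -> V=15
t=4: input=4 -> V=0 FIRE
t=5: input=5 -> V=0 FIRE
t=6: input=3 -> V=15
t=7: input=3 -> V=0 FIRE
t=8: input=2 -> V=10
t=9: input=3 -> V=0 FIRE

Answer: 6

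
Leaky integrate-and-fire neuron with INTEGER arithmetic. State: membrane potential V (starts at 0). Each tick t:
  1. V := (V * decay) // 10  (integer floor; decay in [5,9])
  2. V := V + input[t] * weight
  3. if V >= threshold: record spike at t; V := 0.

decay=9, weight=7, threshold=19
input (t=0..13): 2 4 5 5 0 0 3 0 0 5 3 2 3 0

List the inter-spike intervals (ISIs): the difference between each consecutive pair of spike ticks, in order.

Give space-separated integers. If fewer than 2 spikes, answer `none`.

t=0: input=2 -> V=14
t=1: input=4 -> V=0 FIRE
t=2: input=5 -> V=0 FIRE
t=3: input=5 -> V=0 FIRE
t=4: input=0 -> V=0
t=5: input=0 -> V=0
t=6: input=3 -> V=0 FIRE
t=7: input=0 -> V=0
t=8: input=0 -> V=0
t=9: input=5 -> V=0 FIRE
t=10: input=3 -> V=0 FIRE
t=11: input=2 -> V=14
t=12: input=3 -> V=0 FIRE
t=13: input=0 -> V=0

Answer: 1 1 3 3 1 2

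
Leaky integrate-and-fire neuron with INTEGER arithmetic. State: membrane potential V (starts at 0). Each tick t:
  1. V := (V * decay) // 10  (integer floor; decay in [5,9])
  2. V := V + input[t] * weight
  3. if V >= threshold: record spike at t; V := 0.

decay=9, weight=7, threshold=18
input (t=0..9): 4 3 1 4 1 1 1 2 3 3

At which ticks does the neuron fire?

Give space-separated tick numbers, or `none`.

Answer: 0 1 3 6 8 9

Derivation:
t=0: input=4 -> V=0 FIRE
t=1: input=3 -> V=0 FIRE
t=2: input=1 -> V=7
t=3: input=4 -> V=0 FIRE
t=4: input=1 -> V=7
t=5: input=1 -> V=13
t=6: input=1 -> V=0 FIRE
t=7: input=2 -> V=14
t=8: input=3 -> V=0 FIRE
t=9: input=3 -> V=0 FIRE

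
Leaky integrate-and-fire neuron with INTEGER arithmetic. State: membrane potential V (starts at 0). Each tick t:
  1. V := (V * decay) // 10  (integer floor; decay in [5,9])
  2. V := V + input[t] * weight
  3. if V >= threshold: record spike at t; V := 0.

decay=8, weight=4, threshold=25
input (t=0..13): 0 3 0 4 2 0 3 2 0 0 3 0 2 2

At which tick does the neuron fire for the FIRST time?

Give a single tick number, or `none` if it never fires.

Answer: 4

Derivation:
t=0: input=0 -> V=0
t=1: input=3 -> V=12
t=2: input=0 -> V=9
t=3: input=4 -> V=23
t=4: input=2 -> V=0 FIRE
t=5: input=0 -> V=0
t=6: input=3 -> V=12
t=7: input=2 -> V=17
t=8: input=0 -> V=13
t=9: input=0 -> V=10
t=10: input=3 -> V=20
t=11: input=0 -> V=16
t=12: input=2 -> V=20
t=13: input=2 -> V=24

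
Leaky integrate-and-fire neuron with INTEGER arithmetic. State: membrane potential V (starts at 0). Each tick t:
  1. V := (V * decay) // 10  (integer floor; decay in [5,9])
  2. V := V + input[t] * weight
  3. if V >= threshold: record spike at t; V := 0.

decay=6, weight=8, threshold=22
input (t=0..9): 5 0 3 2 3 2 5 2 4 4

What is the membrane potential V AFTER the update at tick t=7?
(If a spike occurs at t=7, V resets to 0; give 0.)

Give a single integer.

t=0: input=5 -> V=0 FIRE
t=1: input=0 -> V=0
t=2: input=3 -> V=0 FIRE
t=3: input=2 -> V=16
t=4: input=3 -> V=0 FIRE
t=5: input=2 -> V=16
t=6: input=5 -> V=0 FIRE
t=7: input=2 -> V=16
t=8: input=4 -> V=0 FIRE
t=9: input=4 -> V=0 FIRE

Answer: 16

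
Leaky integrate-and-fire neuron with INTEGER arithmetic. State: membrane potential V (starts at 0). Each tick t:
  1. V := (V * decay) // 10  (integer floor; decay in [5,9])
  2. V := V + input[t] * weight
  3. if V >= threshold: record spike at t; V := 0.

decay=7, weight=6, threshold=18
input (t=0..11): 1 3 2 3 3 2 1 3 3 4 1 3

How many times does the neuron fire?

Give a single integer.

t=0: input=1 -> V=6
t=1: input=3 -> V=0 FIRE
t=2: input=2 -> V=12
t=3: input=3 -> V=0 FIRE
t=4: input=3 -> V=0 FIRE
t=5: input=2 -> V=12
t=6: input=1 -> V=14
t=7: input=3 -> V=0 FIRE
t=8: input=3 -> V=0 FIRE
t=9: input=4 -> V=0 FIRE
t=10: input=1 -> V=6
t=11: input=3 -> V=0 FIRE

Answer: 7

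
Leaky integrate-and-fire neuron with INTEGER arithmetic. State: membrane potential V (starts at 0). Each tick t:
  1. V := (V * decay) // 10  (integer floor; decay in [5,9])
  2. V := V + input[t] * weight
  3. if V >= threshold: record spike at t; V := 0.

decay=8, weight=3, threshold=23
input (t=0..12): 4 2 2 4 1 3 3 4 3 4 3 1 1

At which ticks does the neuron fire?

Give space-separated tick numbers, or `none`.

Answer: 3 7 10

Derivation:
t=0: input=4 -> V=12
t=1: input=2 -> V=15
t=2: input=2 -> V=18
t=3: input=4 -> V=0 FIRE
t=4: input=1 -> V=3
t=5: input=3 -> V=11
t=6: input=3 -> V=17
t=7: input=4 -> V=0 FIRE
t=8: input=3 -> V=9
t=9: input=4 -> V=19
t=10: input=3 -> V=0 FIRE
t=11: input=1 -> V=3
t=12: input=1 -> V=5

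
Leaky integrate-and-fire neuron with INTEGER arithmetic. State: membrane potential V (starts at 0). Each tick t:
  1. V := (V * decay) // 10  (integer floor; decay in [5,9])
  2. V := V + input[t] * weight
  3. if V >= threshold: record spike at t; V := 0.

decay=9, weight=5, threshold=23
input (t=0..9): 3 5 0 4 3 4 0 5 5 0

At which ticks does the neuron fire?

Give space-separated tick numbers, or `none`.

t=0: input=3 -> V=15
t=1: input=5 -> V=0 FIRE
t=2: input=0 -> V=0
t=3: input=4 -> V=20
t=4: input=3 -> V=0 FIRE
t=5: input=4 -> V=20
t=6: input=0 -> V=18
t=7: input=5 -> V=0 FIRE
t=8: input=5 -> V=0 FIRE
t=9: input=0 -> V=0

Answer: 1 4 7 8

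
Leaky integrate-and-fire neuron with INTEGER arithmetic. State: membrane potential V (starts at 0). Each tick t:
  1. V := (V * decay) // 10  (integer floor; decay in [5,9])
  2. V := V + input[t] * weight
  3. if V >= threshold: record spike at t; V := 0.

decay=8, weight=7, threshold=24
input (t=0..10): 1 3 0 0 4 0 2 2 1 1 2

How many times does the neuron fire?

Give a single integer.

Answer: 3

Derivation:
t=0: input=1 -> V=7
t=1: input=3 -> V=0 FIRE
t=2: input=0 -> V=0
t=3: input=0 -> V=0
t=4: input=4 -> V=0 FIRE
t=5: input=0 -> V=0
t=6: input=2 -> V=14
t=7: input=2 -> V=0 FIRE
t=8: input=1 -> V=7
t=9: input=1 -> V=12
t=10: input=2 -> V=23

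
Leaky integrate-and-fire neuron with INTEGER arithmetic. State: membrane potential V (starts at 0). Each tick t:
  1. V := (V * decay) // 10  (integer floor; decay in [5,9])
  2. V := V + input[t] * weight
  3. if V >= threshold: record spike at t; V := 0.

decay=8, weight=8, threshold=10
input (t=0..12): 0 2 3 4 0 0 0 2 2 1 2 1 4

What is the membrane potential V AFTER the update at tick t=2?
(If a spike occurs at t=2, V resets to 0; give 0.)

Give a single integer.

Answer: 0

Derivation:
t=0: input=0 -> V=0
t=1: input=2 -> V=0 FIRE
t=2: input=3 -> V=0 FIRE
t=3: input=4 -> V=0 FIRE
t=4: input=0 -> V=0
t=5: input=0 -> V=0
t=6: input=0 -> V=0
t=7: input=2 -> V=0 FIRE
t=8: input=2 -> V=0 FIRE
t=9: input=1 -> V=8
t=10: input=2 -> V=0 FIRE
t=11: input=1 -> V=8
t=12: input=4 -> V=0 FIRE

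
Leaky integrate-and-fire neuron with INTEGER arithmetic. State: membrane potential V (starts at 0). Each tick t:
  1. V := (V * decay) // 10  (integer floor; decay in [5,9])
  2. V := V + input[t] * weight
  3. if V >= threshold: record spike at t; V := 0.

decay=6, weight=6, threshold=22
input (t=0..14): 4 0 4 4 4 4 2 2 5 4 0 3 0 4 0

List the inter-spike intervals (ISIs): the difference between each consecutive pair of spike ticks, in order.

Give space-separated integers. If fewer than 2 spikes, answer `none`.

Answer: 2 1 1 1 3 1 4

Derivation:
t=0: input=4 -> V=0 FIRE
t=1: input=0 -> V=0
t=2: input=4 -> V=0 FIRE
t=3: input=4 -> V=0 FIRE
t=4: input=4 -> V=0 FIRE
t=5: input=4 -> V=0 FIRE
t=6: input=2 -> V=12
t=7: input=2 -> V=19
t=8: input=5 -> V=0 FIRE
t=9: input=4 -> V=0 FIRE
t=10: input=0 -> V=0
t=11: input=3 -> V=18
t=12: input=0 -> V=10
t=13: input=4 -> V=0 FIRE
t=14: input=0 -> V=0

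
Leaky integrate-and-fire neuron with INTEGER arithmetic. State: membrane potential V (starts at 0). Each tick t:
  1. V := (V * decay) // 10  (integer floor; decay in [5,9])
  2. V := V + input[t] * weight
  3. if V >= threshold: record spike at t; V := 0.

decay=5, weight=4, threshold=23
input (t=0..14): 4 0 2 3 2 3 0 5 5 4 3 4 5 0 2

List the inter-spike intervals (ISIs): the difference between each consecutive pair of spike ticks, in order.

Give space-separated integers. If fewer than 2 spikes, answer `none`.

t=0: input=4 -> V=16
t=1: input=0 -> V=8
t=2: input=2 -> V=12
t=3: input=3 -> V=18
t=4: input=2 -> V=17
t=5: input=3 -> V=20
t=6: input=0 -> V=10
t=7: input=5 -> V=0 FIRE
t=8: input=5 -> V=20
t=9: input=4 -> V=0 FIRE
t=10: input=3 -> V=12
t=11: input=4 -> V=22
t=12: input=5 -> V=0 FIRE
t=13: input=0 -> V=0
t=14: input=2 -> V=8

Answer: 2 3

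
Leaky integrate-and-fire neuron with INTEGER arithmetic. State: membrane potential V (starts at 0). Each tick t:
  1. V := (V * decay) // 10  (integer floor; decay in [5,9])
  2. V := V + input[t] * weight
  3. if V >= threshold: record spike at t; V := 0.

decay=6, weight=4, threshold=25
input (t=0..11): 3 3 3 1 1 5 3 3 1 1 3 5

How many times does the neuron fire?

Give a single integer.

Answer: 2

Derivation:
t=0: input=3 -> V=12
t=1: input=3 -> V=19
t=2: input=3 -> V=23
t=3: input=1 -> V=17
t=4: input=1 -> V=14
t=5: input=5 -> V=0 FIRE
t=6: input=3 -> V=12
t=7: input=3 -> V=19
t=8: input=1 -> V=15
t=9: input=1 -> V=13
t=10: input=3 -> V=19
t=11: input=5 -> V=0 FIRE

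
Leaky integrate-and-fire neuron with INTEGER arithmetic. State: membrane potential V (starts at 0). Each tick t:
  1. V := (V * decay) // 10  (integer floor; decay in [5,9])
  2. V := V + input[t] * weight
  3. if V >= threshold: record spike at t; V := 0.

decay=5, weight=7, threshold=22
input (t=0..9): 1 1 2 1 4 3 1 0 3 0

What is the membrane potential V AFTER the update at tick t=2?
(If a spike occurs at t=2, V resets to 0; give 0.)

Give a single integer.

Answer: 19

Derivation:
t=0: input=1 -> V=7
t=1: input=1 -> V=10
t=2: input=2 -> V=19
t=3: input=1 -> V=16
t=4: input=4 -> V=0 FIRE
t=5: input=3 -> V=21
t=6: input=1 -> V=17
t=7: input=0 -> V=8
t=8: input=3 -> V=0 FIRE
t=9: input=0 -> V=0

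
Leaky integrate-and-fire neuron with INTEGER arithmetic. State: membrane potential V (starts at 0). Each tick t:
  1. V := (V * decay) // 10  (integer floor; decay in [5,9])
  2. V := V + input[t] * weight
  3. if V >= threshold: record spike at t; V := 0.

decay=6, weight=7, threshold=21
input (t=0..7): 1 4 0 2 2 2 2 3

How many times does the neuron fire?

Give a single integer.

t=0: input=1 -> V=7
t=1: input=4 -> V=0 FIRE
t=2: input=0 -> V=0
t=3: input=2 -> V=14
t=4: input=2 -> V=0 FIRE
t=5: input=2 -> V=14
t=6: input=2 -> V=0 FIRE
t=7: input=3 -> V=0 FIRE

Answer: 4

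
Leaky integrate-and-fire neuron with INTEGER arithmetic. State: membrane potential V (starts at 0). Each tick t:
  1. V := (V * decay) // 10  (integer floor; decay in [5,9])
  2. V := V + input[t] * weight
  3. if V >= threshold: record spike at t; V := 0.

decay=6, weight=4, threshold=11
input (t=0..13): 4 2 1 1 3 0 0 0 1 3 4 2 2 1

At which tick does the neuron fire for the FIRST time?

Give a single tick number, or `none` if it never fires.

t=0: input=4 -> V=0 FIRE
t=1: input=2 -> V=8
t=2: input=1 -> V=8
t=3: input=1 -> V=8
t=4: input=3 -> V=0 FIRE
t=5: input=0 -> V=0
t=6: input=0 -> V=0
t=7: input=0 -> V=0
t=8: input=1 -> V=4
t=9: input=3 -> V=0 FIRE
t=10: input=4 -> V=0 FIRE
t=11: input=2 -> V=8
t=12: input=2 -> V=0 FIRE
t=13: input=1 -> V=4

Answer: 0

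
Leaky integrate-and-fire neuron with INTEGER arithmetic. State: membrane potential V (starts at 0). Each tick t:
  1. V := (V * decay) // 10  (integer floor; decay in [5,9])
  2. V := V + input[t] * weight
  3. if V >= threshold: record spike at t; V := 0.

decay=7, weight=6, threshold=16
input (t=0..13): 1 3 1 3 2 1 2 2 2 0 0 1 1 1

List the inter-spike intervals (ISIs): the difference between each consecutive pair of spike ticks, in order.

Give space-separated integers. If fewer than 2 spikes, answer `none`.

Answer: 2 3 2

Derivation:
t=0: input=1 -> V=6
t=1: input=3 -> V=0 FIRE
t=2: input=1 -> V=6
t=3: input=3 -> V=0 FIRE
t=4: input=2 -> V=12
t=5: input=1 -> V=14
t=6: input=2 -> V=0 FIRE
t=7: input=2 -> V=12
t=8: input=2 -> V=0 FIRE
t=9: input=0 -> V=0
t=10: input=0 -> V=0
t=11: input=1 -> V=6
t=12: input=1 -> V=10
t=13: input=1 -> V=13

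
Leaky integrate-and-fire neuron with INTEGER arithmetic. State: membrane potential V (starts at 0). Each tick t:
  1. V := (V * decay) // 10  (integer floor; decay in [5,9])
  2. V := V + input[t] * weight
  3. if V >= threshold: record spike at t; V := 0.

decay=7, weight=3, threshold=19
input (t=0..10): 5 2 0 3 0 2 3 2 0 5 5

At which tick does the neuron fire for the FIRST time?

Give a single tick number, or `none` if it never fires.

t=0: input=5 -> V=15
t=1: input=2 -> V=16
t=2: input=0 -> V=11
t=3: input=3 -> V=16
t=4: input=0 -> V=11
t=5: input=2 -> V=13
t=6: input=3 -> V=18
t=7: input=2 -> V=18
t=8: input=0 -> V=12
t=9: input=5 -> V=0 FIRE
t=10: input=5 -> V=15

Answer: 9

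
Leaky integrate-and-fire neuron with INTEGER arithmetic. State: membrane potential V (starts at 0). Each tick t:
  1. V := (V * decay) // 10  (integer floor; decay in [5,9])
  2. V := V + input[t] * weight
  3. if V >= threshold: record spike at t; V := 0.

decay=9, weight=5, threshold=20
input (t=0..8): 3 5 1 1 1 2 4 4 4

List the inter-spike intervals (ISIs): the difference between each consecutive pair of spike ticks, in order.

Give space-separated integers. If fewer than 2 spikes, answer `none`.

t=0: input=3 -> V=15
t=1: input=5 -> V=0 FIRE
t=2: input=1 -> V=5
t=3: input=1 -> V=9
t=4: input=1 -> V=13
t=5: input=2 -> V=0 FIRE
t=6: input=4 -> V=0 FIRE
t=7: input=4 -> V=0 FIRE
t=8: input=4 -> V=0 FIRE

Answer: 4 1 1 1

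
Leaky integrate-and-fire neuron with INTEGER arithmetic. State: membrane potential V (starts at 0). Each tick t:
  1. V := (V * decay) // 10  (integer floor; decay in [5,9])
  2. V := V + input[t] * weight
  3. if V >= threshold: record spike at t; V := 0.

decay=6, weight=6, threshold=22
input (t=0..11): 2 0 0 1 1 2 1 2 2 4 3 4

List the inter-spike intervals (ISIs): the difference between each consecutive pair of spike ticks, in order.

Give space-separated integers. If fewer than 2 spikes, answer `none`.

Answer: 1 2

Derivation:
t=0: input=2 -> V=12
t=1: input=0 -> V=7
t=2: input=0 -> V=4
t=3: input=1 -> V=8
t=4: input=1 -> V=10
t=5: input=2 -> V=18
t=6: input=1 -> V=16
t=7: input=2 -> V=21
t=8: input=2 -> V=0 FIRE
t=9: input=4 -> V=0 FIRE
t=10: input=3 -> V=18
t=11: input=4 -> V=0 FIRE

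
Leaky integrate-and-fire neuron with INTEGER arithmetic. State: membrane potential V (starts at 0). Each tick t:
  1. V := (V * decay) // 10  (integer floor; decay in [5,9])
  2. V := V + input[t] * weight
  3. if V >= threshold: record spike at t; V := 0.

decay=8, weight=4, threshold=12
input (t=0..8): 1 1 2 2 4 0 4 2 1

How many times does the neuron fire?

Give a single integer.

Answer: 3

Derivation:
t=0: input=1 -> V=4
t=1: input=1 -> V=7
t=2: input=2 -> V=0 FIRE
t=3: input=2 -> V=8
t=4: input=4 -> V=0 FIRE
t=5: input=0 -> V=0
t=6: input=4 -> V=0 FIRE
t=7: input=2 -> V=8
t=8: input=1 -> V=10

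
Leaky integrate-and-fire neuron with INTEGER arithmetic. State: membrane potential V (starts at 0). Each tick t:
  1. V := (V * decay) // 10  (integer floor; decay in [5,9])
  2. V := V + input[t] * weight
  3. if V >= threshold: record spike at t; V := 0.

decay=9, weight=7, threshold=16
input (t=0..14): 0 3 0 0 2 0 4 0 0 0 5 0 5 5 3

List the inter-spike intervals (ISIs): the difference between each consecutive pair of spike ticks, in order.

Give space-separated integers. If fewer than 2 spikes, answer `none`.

t=0: input=0 -> V=0
t=1: input=3 -> V=0 FIRE
t=2: input=0 -> V=0
t=3: input=0 -> V=0
t=4: input=2 -> V=14
t=5: input=0 -> V=12
t=6: input=4 -> V=0 FIRE
t=7: input=0 -> V=0
t=8: input=0 -> V=0
t=9: input=0 -> V=0
t=10: input=5 -> V=0 FIRE
t=11: input=0 -> V=0
t=12: input=5 -> V=0 FIRE
t=13: input=5 -> V=0 FIRE
t=14: input=3 -> V=0 FIRE

Answer: 5 4 2 1 1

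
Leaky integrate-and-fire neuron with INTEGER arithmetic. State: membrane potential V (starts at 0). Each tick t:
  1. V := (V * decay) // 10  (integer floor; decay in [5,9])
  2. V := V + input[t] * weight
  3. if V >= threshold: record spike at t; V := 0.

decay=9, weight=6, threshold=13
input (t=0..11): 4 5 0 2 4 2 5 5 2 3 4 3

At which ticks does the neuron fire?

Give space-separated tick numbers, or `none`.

Answer: 0 1 4 6 7 9 10 11

Derivation:
t=0: input=4 -> V=0 FIRE
t=1: input=5 -> V=0 FIRE
t=2: input=0 -> V=0
t=3: input=2 -> V=12
t=4: input=4 -> V=0 FIRE
t=5: input=2 -> V=12
t=6: input=5 -> V=0 FIRE
t=7: input=5 -> V=0 FIRE
t=8: input=2 -> V=12
t=9: input=3 -> V=0 FIRE
t=10: input=4 -> V=0 FIRE
t=11: input=3 -> V=0 FIRE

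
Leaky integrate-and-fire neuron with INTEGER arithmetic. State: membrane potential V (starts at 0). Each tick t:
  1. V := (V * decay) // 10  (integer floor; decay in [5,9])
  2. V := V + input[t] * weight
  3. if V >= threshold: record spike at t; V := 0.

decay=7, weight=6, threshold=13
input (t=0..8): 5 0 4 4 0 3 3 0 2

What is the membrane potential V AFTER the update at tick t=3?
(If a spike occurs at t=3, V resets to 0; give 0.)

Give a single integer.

Answer: 0

Derivation:
t=0: input=5 -> V=0 FIRE
t=1: input=0 -> V=0
t=2: input=4 -> V=0 FIRE
t=3: input=4 -> V=0 FIRE
t=4: input=0 -> V=0
t=5: input=3 -> V=0 FIRE
t=6: input=3 -> V=0 FIRE
t=7: input=0 -> V=0
t=8: input=2 -> V=12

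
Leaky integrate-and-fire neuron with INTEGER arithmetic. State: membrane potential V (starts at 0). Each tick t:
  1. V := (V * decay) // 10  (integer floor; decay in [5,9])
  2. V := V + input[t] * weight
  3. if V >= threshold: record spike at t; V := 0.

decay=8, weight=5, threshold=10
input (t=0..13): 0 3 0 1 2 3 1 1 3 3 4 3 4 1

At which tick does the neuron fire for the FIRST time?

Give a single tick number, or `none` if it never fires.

t=0: input=0 -> V=0
t=1: input=3 -> V=0 FIRE
t=2: input=0 -> V=0
t=3: input=1 -> V=5
t=4: input=2 -> V=0 FIRE
t=5: input=3 -> V=0 FIRE
t=6: input=1 -> V=5
t=7: input=1 -> V=9
t=8: input=3 -> V=0 FIRE
t=9: input=3 -> V=0 FIRE
t=10: input=4 -> V=0 FIRE
t=11: input=3 -> V=0 FIRE
t=12: input=4 -> V=0 FIRE
t=13: input=1 -> V=5

Answer: 1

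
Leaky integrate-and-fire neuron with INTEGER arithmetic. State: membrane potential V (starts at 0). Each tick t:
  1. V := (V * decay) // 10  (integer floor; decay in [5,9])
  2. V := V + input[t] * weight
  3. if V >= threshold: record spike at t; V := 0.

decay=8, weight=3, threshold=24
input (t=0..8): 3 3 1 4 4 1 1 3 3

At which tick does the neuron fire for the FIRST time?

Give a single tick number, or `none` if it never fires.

t=0: input=3 -> V=9
t=1: input=3 -> V=16
t=2: input=1 -> V=15
t=3: input=4 -> V=0 FIRE
t=4: input=4 -> V=12
t=5: input=1 -> V=12
t=6: input=1 -> V=12
t=7: input=3 -> V=18
t=8: input=3 -> V=23

Answer: 3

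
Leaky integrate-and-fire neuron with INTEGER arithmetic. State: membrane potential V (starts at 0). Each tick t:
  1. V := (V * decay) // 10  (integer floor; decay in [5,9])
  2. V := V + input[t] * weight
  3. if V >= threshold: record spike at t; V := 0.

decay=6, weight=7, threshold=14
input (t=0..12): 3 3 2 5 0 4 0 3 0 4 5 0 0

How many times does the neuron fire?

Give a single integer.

Answer: 8

Derivation:
t=0: input=3 -> V=0 FIRE
t=1: input=3 -> V=0 FIRE
t=2: input=2 -> V=0 FIRE
t=3: input=5 -> V=0 FIRE
t=4: input=0 -> V=0
t=5: input=4 -> V=0 FIRE
t=6: input=0 -> V=0
t=7: input=3 -> V=0 FIRE
t=8: input=0 -> V=0
t=9: input=4 -> V=0 FIRE
t=10: input=5 -> V=0 FIRE
t=11: input=0 -> V=0
t=12: input=0 -> V=0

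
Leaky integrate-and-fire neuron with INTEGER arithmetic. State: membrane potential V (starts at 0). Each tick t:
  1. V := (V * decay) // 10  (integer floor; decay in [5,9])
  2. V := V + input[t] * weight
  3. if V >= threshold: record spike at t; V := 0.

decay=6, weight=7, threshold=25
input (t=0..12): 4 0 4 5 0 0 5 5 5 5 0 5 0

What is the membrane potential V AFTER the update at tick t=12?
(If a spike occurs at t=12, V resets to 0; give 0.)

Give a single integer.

t=0: input=4 -> V=0 FIRE
t=1: input=0 -> V=0
t=2: input=4 -> V=0 FIRE
t=3: input=5 -> V=0 FIRE
t=4: input=0 -> V=0
t=5: input=0 -> V=0
t=6: input=5 -> V=0 FIRE
t=7: input=5 -> V=0 FIRE
t=8: input=5 -> V=0 FIRE
t=9: input=5 -> V=0 FIRE
t=10: input=0 -> V=0
t=11: input=5 -> V=0 FIRE
t=12: input=0 -> V=0

Answer: 0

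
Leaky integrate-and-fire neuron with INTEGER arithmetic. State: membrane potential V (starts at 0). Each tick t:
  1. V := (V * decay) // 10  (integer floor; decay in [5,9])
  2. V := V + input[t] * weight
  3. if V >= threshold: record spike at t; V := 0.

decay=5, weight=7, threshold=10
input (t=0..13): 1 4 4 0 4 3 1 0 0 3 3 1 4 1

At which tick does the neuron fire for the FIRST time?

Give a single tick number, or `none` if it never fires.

Answer: 1

Derivation:
t=0: input=1 -> V=7
t=1: input=4 -> V=0 FIRE
t=2: input=4 -> V=0 FIRE
t=3: input=0 -> V=0
t=4: input=4 -> V=0 FIRE
t=5: input=3 -> V=0 FIRE
t=6: input=1 -> V=7
t=7: input=0 -> V=3
t=8: input=0 -> V=1
t=9: input=3 -> V=0 FIRE
t=10: input=3 -> V=0 FIRE
t=11: input=1 -> V=7
t=12: input=4 -> V=0 FIRE
t=13: input=1 -> V=7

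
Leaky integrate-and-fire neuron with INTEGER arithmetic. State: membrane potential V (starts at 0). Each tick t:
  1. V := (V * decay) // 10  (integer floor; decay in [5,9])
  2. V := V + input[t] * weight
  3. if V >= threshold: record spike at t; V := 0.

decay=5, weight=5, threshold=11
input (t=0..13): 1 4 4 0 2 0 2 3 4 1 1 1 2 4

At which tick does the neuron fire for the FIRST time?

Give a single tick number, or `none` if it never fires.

t=0: input=1 -> V=5
t=1: input=4 -> V=0 FIRE
t=2: input=4 -> V=0 FIRE
t=3: input=0 -> V=0
t=4: input=2 -> V=10
t=5: input=0 -> V=5
t=6: input=2 -> V=0 FIRE
t=7: input=3 -> V=0 FIRE
t=8: input=4 -> V=0 FIRE
t=9: input=1 -> V=5
t=10: input=1 -> V=7
t=11: input=1 -> V=8
t=12: input=2 -> V=0 FIRE
t=13: input=4 -> V=0 FIRE

Answer: 1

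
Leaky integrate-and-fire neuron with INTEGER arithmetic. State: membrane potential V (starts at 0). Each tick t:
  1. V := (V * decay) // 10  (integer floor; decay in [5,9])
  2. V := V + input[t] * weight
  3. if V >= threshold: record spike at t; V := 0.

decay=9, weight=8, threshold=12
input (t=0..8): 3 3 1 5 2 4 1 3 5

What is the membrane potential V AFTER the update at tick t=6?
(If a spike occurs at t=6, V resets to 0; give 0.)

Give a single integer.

Answer: 8

Derivation:
t=0: input=3 -> V=0 FIRE
t=1: input=3 -> V=0 FIRE
t=2: input=1 -> V=8
t=3: input=5 -> V=0 FIRE
t=4: input=2 -> V=0 FIRE
t=5: input=4 -> V=0 FIRE
t=6: input=1 -> V=8
t=7: input=3 -> V=0 FIRE
t=8: input=5 -> V=0 FIRE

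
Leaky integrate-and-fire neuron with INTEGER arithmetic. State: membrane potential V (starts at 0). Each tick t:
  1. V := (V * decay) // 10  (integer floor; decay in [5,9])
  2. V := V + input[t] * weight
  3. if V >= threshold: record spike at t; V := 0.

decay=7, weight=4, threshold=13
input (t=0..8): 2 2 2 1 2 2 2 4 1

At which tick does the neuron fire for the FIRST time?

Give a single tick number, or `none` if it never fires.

t=0: input=2 -> V=8
t=1: input=2 -> V=0 FIRE
t=2: input=2 -> V=8
t=3: input=1 -> V=9
t=4: input=2 -> V=0 FIRE
t=5: input=2 -> V=8
t=6: input=2 -> V=0 FIRE
t=7: input=4 -> V=0 FIRE
t=8: input=1 -> V=4

Answer: 1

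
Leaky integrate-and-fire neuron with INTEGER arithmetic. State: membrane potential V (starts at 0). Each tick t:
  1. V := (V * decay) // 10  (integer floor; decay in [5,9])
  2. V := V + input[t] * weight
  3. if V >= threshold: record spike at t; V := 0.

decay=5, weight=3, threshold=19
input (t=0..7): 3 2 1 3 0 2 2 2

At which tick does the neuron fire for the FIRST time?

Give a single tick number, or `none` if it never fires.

Answer: none

Derivation:
t=0: input=3 -> V=9
t=1: input=2 -> V=10
t=2: input=1 -> V=8
t=3: input=3 -> V=13
t=4: input=0 -> V=6
t=5: input=2 -> V=9
t=6: input=2 -> V=10
t=7: input=2 -> V=11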